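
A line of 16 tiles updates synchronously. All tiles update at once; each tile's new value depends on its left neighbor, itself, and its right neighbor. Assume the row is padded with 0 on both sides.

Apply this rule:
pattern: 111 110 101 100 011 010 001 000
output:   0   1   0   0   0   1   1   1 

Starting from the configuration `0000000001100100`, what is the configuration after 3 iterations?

1111111110101101

1111111110101101
0000000010100101
1111111110101101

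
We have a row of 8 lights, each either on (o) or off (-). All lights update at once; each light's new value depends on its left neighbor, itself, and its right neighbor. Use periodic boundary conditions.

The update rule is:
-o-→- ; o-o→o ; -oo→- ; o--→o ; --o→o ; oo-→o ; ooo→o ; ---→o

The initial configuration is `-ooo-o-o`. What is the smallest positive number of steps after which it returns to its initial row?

8

o-ooo-o-
-o-ooo-o
o-o-ooo-
-o-o-ooo
o-o-o-oo
oo-o-o-o
ooo-o-o-
-ooo-o-o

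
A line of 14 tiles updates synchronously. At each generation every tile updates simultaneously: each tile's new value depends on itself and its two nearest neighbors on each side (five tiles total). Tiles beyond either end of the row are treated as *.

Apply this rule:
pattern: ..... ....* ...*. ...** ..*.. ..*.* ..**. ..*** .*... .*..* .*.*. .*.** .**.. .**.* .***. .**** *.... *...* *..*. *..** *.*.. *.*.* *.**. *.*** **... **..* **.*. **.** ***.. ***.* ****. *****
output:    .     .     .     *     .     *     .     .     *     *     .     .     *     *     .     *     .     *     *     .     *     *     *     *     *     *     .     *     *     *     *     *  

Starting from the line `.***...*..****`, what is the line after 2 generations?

**.***..*..***
****.***.*..**

****.***.*..**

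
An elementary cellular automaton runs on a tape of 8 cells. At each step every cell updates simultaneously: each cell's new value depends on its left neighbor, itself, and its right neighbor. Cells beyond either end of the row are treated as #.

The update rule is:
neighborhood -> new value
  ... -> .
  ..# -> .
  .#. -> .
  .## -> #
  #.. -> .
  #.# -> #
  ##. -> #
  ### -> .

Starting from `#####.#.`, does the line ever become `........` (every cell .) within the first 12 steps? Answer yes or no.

yes

step 1: ....##.#
step 2: ....####
step 3: ....#...
step 4: ........
all cells are . at step 4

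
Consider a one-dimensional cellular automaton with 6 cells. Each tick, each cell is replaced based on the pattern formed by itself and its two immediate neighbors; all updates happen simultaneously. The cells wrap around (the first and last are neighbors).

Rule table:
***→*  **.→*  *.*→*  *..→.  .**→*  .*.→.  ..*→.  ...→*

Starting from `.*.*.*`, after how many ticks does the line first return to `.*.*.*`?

2

*.*.*.
.*.*.*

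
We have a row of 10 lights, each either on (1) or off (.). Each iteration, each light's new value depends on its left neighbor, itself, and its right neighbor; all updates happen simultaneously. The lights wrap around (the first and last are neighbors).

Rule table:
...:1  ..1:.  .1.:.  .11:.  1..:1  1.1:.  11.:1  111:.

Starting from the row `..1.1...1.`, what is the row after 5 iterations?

iteration 1: 1....11..1
iteration 2: 1111..11..
iteration 3: ...11..11.
iteration 4: 11..11..11
iteration 5: .11..11...

.11..11...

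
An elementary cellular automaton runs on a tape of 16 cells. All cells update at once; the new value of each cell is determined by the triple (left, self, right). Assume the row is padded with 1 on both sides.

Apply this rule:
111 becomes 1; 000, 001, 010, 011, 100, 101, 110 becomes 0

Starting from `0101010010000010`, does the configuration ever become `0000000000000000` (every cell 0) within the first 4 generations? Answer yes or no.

yes

0000000000000000
all cells are 0 at generation 1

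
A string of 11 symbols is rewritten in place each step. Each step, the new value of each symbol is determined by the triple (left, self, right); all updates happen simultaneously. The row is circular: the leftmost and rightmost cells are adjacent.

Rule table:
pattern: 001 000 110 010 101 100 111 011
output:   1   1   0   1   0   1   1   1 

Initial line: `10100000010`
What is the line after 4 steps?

00111110011

10111111110
10111111100
10111111011
00111110011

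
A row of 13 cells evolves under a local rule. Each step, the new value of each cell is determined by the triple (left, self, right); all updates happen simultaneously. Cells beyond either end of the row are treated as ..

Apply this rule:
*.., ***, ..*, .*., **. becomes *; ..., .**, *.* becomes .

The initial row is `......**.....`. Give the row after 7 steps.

.***.***.****

.....*.**....
....**..**...
...*.***.**..
..**..**..**.
.*.***.***.**
**..**..**..*
.***.***.****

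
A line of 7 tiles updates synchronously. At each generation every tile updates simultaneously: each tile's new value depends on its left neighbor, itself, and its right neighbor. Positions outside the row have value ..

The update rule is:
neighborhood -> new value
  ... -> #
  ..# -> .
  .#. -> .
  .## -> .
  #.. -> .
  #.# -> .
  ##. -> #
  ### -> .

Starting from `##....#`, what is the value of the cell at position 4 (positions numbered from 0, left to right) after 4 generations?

.#.##..
....#.#
###....
..#.###
position 4 holds #

#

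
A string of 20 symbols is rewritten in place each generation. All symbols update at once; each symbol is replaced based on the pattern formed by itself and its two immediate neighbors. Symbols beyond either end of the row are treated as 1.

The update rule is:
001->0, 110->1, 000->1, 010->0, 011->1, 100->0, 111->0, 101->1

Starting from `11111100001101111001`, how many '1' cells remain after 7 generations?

00000101101111001001
01110011111001000001
11010010001000011101
01100000100011010111
11101110001011101100
00111010100110111100
00101101000111100100
count of 1: 9

9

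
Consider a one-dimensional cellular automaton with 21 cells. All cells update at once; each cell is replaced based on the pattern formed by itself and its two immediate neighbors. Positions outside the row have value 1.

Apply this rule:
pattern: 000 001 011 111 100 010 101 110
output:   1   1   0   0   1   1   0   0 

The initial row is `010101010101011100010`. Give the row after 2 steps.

010101010101111100000

010101010101000011110
010101010101111100000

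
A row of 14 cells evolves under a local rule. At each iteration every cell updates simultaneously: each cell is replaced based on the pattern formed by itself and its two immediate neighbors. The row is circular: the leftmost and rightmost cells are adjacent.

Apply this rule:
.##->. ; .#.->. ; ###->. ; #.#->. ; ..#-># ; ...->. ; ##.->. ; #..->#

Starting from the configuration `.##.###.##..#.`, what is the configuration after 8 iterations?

.#.......#.#.#

#.........##.#
.#.......#....
#.#.....#.#...
...#...#...#.#
#.#.#.#.#.#...
...........#.#
#.........#...
.#.......#.#.#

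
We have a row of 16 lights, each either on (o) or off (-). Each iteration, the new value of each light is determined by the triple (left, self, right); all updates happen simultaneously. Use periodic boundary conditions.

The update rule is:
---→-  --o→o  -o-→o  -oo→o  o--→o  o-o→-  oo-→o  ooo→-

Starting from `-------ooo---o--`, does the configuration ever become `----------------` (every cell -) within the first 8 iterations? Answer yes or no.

no

------oo-oo-ooo-
-----ooo-oo-o-oo
o---oo-o-oo-o-oo
oo-ooo-o-oo-o-o-
oo-o-o-o-oo-o-o-
oo-o-o-o-oo-o-o-  (fixed point — unchanged through iteration 8)
iteration 8 is oo-o-o-o-oo-o-o-, still not uniform -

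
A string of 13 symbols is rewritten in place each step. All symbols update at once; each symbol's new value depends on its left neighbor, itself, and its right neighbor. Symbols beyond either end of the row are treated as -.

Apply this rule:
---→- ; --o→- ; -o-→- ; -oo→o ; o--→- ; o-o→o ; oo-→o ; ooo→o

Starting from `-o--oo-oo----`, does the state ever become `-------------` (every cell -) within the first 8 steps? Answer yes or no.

----ooooo----
----ooooo----  (fixed point — unchanged through step 8)
step 8 is ----ooooo----, still not uniform -

no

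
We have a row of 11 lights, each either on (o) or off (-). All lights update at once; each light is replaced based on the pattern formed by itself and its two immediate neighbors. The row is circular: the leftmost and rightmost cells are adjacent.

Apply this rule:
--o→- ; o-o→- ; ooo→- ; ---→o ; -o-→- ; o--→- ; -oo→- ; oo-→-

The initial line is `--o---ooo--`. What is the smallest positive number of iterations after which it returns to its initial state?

o---o-----o
--o---ooo--

2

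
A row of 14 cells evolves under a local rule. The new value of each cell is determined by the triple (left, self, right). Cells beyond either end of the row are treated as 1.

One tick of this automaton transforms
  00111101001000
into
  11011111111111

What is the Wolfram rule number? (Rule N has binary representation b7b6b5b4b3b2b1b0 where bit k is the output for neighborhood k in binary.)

247

position 3: 111 → 1  (bit 7 = 1)
position 5: 110 → 1  (bit 6 = 1)
position 6: 101 → 1  (bit 5 = 1)
position 0: 100 → 1  (bit 4 = 1)
position 2: 011 → 0  (bit 3 = 0)
position 7: 010 → 1  (bit 2 = 1)
position 1: 001 → 1  (bit 1 = 1)
position 12: 000 → 1  (bit 0 = 1)
bits b7..b0 = 11110111 = 247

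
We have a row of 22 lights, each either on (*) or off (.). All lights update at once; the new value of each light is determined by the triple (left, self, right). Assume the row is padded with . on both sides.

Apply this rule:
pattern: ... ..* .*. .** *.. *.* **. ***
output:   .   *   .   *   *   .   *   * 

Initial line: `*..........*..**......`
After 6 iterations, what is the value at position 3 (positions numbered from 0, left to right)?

.

iteration 1: .*........*.*****.....
iteration 2: *.*......*..******....
iteration 3: ...*....*.*********...
iteration 4: ..*.*..*..**********..
iteration 5: .*...**.*************.
iteration 6: *.*.***.**************
position 3 holds .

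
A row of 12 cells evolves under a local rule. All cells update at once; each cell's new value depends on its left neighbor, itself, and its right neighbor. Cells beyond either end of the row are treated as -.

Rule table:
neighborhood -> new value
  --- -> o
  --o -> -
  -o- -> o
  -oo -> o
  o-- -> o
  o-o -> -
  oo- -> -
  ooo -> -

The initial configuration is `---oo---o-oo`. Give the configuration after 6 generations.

oo-o-oo-o-o-
o--o-o--o-oo
oo-o-oo-o-o-  (repeats generation 1; period 2)
generation 6: o--o-o--o-oo

o--o-o--o-oo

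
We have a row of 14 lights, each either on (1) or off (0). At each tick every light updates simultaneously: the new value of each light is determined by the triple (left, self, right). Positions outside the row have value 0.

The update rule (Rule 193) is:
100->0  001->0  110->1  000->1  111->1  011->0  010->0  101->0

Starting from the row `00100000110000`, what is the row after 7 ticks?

11100000011100

tick 1: 10001110010111
tick 2: 00100110000011
tick 3: 10000010111001
tick 4: 00111000011000
tick 5: 10011011001011
tick 6: 00001001000001
tick 7: 11100000011100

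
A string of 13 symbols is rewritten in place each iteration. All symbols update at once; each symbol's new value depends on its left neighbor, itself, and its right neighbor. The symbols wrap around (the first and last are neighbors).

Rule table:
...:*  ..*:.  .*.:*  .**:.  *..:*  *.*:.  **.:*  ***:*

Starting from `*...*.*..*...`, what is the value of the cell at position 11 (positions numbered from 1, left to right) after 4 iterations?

.

***.*.**.***.
.**.*..*..**.
..*.**.**..**
*.*..*..**..*
position 11 holds .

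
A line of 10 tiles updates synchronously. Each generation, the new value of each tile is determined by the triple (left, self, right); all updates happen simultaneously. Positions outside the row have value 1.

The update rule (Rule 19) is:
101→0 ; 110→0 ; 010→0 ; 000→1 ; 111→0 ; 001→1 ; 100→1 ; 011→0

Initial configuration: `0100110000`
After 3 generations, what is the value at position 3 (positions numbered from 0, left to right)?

1

generation 1: 0011001111
generation 2: 1100110000
generation 3: 0011001111
position 3 holds 1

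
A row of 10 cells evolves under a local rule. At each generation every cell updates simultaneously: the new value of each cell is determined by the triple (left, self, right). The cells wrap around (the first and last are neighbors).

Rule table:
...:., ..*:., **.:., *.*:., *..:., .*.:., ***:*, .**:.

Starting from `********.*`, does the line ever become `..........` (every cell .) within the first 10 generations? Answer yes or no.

yes

generation 1: *******...
generation 2: .*****....
generation 3: ..***.....
generation 4: ...*......
generation 5: ..........
all cells are . at generation 5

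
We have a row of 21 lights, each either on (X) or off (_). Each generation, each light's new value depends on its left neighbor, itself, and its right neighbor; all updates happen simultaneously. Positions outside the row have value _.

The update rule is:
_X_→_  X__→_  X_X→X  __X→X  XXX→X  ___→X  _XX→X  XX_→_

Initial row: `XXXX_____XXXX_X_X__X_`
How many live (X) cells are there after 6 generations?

12

generation 1: XXX__XXXXXXX_X_X__X__
generation 2: XX__XXXXXXX_X_X__X__X
generation 3: X__XXXXXXX_X_X__X__X_
generation 4: __XXXXXXX_X_X__X__X__
generation 5: XXXXXXXX_X_X__X__X__X
generation 6: XXXXXXX_X_X__X__X__X_
count of X: 12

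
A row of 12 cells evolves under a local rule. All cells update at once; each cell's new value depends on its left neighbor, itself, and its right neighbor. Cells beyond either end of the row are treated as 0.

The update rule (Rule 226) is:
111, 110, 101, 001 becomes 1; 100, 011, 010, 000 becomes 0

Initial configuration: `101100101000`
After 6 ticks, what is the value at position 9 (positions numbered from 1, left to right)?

010101010000
101010100000
010101000000
101010000000
010100000000
101000000000
position 9 holds 0

0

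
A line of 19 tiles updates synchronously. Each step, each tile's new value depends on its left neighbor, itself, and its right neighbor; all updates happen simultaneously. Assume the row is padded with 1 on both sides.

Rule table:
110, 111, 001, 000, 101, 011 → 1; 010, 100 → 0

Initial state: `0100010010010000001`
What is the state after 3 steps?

1001100100100111111
1011101001001111111
1111110010011111111

1111110010011111111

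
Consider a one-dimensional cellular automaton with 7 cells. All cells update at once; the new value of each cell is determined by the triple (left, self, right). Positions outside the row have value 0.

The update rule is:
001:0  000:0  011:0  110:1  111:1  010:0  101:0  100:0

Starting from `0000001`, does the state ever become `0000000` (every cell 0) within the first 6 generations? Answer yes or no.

0000000
all cells are 0 at generation 1

yes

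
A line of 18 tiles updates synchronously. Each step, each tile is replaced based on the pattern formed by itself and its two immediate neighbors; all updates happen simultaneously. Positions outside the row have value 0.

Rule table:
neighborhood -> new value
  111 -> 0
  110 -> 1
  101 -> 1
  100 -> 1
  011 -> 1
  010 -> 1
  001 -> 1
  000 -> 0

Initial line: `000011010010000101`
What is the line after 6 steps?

000111111111001111
001100000001111001
011110000011001111
110011000111111001
111111101100001111
100000111110011001

100000111110011001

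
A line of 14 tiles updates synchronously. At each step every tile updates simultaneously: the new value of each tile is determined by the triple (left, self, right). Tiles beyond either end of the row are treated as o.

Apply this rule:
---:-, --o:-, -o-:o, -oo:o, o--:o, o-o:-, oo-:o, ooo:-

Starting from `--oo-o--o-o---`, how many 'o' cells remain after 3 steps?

8

step 1: o-oo-oo-o-oo--
step 2: o-oo-oo-o-ooo-
step 3: o-oo-oo-o-o-o-
count of o: 8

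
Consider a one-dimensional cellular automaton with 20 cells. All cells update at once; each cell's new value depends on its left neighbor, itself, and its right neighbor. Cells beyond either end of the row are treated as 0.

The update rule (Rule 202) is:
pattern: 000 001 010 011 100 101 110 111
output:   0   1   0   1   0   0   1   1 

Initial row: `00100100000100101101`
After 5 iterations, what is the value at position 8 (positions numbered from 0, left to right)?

0

iteration 1: 01001000001001001100
iteration 2: 10010000010010011100
iteration 3: 00100000100100111100
iteration 4: 01000001001001111100
iteration 5: 10000010010011111100
position 8 holds 0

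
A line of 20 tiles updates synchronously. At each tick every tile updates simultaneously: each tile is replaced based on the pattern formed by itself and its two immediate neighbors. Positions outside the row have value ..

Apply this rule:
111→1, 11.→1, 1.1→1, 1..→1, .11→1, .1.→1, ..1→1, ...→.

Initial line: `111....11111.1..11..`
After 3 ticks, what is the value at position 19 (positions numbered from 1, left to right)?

1

1111..1111111111111.
11111111111111111111
11111111111111111111
position 19 holds 1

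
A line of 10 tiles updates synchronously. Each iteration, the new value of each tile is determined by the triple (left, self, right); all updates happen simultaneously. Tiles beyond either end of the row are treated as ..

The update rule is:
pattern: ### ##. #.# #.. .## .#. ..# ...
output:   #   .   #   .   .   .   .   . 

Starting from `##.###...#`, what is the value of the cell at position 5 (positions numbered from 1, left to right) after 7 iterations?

iteration 1: ..#.#.....
iteration 2: ...#......
iteration 3: ..........
iteration 4: ..........  (fixed point — unchanged through iteration 7)
position 5 holds .

.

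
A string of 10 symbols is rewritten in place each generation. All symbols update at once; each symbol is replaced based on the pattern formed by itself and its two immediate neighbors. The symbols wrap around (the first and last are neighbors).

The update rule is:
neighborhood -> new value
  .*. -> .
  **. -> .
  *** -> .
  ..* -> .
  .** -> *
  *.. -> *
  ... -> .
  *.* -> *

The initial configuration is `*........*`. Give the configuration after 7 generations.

.....*.*..

.*.......*
*.*.......
.*.*......
..*.*.....
...*.*....
....*.*...
.....*.*..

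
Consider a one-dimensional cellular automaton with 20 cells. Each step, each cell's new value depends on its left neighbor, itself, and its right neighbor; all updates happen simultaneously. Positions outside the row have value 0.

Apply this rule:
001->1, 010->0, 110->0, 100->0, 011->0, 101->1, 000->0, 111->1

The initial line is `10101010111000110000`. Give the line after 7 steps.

01010101010001000000
10101010100010000000
01010101000100000000
10101010001000000000
01010100010000000000
10101000100000000000
01010001000000000000

01010001000000000000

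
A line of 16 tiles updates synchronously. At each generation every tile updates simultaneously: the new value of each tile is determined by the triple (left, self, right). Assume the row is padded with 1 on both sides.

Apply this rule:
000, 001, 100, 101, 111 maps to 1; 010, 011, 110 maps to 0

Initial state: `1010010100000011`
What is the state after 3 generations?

0101101010110101

0101101011111101
1010010101111010
0101101010110101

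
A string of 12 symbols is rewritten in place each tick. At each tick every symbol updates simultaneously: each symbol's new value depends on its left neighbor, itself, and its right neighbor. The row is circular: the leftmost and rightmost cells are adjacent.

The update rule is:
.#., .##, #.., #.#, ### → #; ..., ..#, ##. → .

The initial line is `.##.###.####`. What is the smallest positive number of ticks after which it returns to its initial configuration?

12

##.###.####.
#.###.####.#
.###.####.##
###.####.##.
##.####.##.#
#.####.##.##
.####.##.###
####.##.###.
###.##.###.#
##.##.###.##
#.##.###.###
.##.###.####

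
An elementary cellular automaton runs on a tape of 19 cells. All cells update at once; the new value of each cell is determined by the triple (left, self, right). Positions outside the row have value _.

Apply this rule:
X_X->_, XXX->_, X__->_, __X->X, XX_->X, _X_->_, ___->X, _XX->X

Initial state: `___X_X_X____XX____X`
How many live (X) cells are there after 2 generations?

XXX______XXXXX_XXX_
X_X_XXXXXX___X_X_X_
count of X: 11

11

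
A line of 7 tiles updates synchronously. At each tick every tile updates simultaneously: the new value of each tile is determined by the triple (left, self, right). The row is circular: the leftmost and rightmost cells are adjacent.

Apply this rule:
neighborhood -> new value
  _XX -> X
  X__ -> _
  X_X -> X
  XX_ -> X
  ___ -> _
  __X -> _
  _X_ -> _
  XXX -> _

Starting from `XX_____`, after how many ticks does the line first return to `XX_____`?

1

XX_____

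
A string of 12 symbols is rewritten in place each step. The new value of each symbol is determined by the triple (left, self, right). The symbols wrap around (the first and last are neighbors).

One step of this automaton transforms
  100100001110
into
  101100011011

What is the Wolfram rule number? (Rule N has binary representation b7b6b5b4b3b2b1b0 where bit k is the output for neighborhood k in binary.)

position 9: 111 → 0  (bit 7 = 0)
position 10: 110 → 1  (bit 6 = 1)
position 11: 101 → 1  (bit 5 = 1)
position 1: 100 → 0  (bit 4 = 0)
position 8: 011 → 1  (bit 3 = 1)
position 0: 010 → 1  (bit 2 = 1)
position 2: 001 → 1  (bit 1 = 1)
position 5: 000 → 0  (bit 0 = 0)
bits b7..b0 = 01101110 = 110

110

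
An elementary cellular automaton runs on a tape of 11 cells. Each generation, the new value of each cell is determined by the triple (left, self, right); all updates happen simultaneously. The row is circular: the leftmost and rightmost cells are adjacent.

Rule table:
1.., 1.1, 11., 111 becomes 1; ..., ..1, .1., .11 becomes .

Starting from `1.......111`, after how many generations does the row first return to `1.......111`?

generation 1: 11.......11
generation 2: 111.......1
generation 3: 1111.......
generation 4: .1111......
generation 5: ..1111.....
generation 6: ...1111....
generation 7: ....1111...
generation 8: .....1111..
generation 9: ......1111.
generation 10: .......1111
generation 11: 1.......111

11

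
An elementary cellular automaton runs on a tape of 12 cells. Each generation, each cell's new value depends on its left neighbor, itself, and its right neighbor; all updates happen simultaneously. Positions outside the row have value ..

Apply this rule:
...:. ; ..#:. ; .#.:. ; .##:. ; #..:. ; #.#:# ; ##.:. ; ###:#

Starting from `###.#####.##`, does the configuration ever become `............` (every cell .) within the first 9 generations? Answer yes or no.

.#.#.###.#..
..#.#.#.#...
...#.#.#....
....#.#.....
.....#......
............
all cells are . at generation 6

yes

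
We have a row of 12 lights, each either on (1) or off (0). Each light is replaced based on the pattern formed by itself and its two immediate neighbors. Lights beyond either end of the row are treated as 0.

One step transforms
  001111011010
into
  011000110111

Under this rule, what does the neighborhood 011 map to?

At position 2 the neighborhood is 011; the next row has 1 there.

1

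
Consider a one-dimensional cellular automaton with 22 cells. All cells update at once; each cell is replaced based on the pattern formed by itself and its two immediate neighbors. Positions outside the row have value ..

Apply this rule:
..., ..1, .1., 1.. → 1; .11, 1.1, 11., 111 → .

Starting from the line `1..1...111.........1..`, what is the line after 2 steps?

.......111............

1111111...111111111111
.......111............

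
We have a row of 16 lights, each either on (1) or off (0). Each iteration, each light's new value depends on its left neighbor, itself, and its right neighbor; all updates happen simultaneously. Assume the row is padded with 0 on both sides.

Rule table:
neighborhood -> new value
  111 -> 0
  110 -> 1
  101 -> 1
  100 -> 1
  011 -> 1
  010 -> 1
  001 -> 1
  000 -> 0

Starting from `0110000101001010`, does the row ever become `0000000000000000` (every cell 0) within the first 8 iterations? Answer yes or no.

1111001111111111
1001111000000001
1111001100000011
1001111110000111
1111000011001101
1001100111111111
1111111100000001
1000000110000011
iteration 8 is 1000000110000011, still not uniform 0

no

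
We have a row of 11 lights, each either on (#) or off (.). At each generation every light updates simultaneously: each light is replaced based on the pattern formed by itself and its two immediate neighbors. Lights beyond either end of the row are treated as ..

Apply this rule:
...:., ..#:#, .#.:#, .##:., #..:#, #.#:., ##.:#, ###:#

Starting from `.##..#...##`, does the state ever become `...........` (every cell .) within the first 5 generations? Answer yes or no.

generation 1: #.#####.#.#
generation 2: #..####.#.#
generation 3: ###.###.#.#
generation 4: .##..##.#.#
generation 5: #.###.#.#.#
generation 5 is #.###.#.#.#, still not uniform .

no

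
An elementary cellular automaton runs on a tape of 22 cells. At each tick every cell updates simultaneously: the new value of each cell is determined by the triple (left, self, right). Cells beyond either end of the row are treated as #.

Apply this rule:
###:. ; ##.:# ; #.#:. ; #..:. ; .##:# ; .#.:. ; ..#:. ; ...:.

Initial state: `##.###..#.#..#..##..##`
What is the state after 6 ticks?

................##....

.#.#.#..........##..#.
................##....
................##....  (fixed point — unchanged through tick 6)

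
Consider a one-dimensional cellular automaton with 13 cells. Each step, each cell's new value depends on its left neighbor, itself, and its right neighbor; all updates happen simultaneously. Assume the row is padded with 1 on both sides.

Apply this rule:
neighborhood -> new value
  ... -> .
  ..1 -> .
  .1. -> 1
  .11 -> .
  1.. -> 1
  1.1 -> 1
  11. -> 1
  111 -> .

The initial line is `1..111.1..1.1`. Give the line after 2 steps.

.11.....11.11

11...1111.11.
.11.....11.11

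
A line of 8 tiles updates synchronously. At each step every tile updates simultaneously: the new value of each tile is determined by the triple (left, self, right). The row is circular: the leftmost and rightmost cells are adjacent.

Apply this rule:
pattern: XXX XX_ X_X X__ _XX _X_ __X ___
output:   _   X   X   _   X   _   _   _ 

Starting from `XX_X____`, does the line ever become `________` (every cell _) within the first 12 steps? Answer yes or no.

XXX_____
X_X_____
_X______
________
all cells are _ at step 4

yes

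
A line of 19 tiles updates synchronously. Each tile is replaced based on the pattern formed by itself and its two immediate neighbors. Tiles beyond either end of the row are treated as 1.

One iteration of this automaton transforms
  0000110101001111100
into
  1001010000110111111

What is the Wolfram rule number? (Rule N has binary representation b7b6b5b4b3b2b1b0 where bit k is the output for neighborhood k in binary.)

position 13: 111 → 1  (bit 7 = 1)
position 5: 110 → 1  (bit 6 = 1)
position 6: 101 → 0  (bit 5 = 0)
position 0: 100 → 1  (bit 4 = 1)
position 4: 011 → 0  (bit 3 = 0)
position 7: 010 → 0  (bit 2 = 0)
position 3: 001 → 1  (bit 1 = 1)
position 1: 000 → 0  (bit 0 = 0)
bits b7..b0 = 11010010 = 210

210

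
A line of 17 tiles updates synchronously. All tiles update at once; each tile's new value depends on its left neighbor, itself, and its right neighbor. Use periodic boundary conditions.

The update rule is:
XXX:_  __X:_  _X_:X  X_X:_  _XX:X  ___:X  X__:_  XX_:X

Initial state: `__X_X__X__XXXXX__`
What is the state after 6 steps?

X_X_X__X__X_X_X_X

X_X_X__X__X___X_X
X_X_X__X__X_X_X_X
X_X_X__X__X_X_X_X  (fixed point — unchanged through step 6)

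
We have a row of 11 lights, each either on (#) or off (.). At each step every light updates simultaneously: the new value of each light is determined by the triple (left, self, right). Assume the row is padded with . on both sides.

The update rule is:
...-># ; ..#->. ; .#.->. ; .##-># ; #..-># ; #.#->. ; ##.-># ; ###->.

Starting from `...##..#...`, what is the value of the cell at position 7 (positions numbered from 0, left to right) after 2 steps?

##.###..###
##.#.##.#.#
position 7 holds .

.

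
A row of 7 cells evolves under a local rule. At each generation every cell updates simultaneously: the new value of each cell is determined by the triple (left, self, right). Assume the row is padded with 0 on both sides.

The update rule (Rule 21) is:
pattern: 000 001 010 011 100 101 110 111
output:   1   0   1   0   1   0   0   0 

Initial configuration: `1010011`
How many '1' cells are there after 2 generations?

4

1011000
1000111
count of 1: 4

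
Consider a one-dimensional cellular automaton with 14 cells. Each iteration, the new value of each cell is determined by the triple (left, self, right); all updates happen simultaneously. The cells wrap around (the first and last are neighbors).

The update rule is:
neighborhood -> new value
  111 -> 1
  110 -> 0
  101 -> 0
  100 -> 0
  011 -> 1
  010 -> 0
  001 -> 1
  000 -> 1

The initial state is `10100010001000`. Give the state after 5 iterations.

11001100110011

00001100110011
01111001100110
11110011001100
11100110011001
11001100110011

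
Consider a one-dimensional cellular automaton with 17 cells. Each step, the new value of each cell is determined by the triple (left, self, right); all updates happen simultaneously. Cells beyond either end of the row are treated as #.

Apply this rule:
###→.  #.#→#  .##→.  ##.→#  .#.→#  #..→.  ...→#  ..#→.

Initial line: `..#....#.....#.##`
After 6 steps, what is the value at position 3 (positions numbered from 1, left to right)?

step 1: ..#.##.#.###.##..
step 2: ..##.####..##.#..
step 3: ...##...#...###..
step 4: .#..#.#.#.#...#..
step 5: ##..#######.#.#..
step 6: .#........#####..
position 3 holds .

.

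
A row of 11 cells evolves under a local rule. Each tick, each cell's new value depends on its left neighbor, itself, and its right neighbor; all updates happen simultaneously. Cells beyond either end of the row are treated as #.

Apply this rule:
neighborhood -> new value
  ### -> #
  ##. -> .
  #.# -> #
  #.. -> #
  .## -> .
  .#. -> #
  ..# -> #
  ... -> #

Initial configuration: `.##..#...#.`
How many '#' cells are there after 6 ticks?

7

tick 1: #..########
tick 2: .##.#######
tick 3: #..#.######
tick 4: .####.#####
tick 5: #.##.#.####
tick 6: .#..###.###
count of #: 7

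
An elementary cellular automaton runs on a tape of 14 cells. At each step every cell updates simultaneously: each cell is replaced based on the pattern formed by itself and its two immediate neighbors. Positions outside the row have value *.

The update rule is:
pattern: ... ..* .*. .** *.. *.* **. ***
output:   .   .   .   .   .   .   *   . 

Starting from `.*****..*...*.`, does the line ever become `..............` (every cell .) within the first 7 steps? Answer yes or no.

yes

step 1: .....*........
step 2: ..............
all cells are . at step 2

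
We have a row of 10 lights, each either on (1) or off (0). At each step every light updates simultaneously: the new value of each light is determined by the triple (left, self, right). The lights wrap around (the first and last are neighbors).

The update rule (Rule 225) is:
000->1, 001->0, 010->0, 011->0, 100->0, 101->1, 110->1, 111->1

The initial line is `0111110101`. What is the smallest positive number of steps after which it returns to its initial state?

1011111010
0101111101
1010111110
0101011111
1010101111
1101010111
1110101011
1111010101
1111101010
0111110101

10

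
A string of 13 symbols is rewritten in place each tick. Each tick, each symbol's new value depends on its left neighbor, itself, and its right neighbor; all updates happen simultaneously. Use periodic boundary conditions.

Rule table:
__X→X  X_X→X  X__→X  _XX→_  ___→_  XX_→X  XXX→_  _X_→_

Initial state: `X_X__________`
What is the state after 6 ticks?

_X_X________X
X_X_X______X_
_X_X_X____X_X
X_X_X_X__X_X_
_X_X_X_XX_X_X
X_X_X_X_XX_X_

X_X_X_X_XX_X_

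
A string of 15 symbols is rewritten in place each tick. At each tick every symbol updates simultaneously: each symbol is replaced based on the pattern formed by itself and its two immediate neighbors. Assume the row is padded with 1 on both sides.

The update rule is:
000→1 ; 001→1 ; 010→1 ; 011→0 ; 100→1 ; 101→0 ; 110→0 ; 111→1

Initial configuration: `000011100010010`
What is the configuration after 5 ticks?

011101011111110

111101011111110
111001001111100
110111110111011
100011100010001
011101011111110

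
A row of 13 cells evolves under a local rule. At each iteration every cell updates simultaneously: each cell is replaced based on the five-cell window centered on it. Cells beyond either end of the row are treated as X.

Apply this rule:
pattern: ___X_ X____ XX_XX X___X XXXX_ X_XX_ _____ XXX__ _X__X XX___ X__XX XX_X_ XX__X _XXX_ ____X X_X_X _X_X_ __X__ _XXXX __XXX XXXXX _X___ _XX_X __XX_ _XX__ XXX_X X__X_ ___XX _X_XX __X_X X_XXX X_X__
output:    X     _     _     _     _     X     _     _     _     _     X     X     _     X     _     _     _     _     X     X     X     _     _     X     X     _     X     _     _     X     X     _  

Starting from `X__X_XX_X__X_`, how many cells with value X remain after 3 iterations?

5

__XX_X_X__XX_
_XX_X____XX__
_X_X_____XX_X
count of X: 5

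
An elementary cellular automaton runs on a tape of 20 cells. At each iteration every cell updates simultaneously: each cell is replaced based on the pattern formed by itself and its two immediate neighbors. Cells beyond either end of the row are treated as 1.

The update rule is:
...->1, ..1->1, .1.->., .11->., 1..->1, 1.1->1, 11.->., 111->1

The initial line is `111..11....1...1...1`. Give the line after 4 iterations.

iteration 1: 11.11..1111.111.111.
iteration 2: 1.1..11.11.1.1.1.1.1
iteration 3: .1.11..1..1.1.1.1.1.
iteration 4: 1.1..11.11.1.1.1.1.1

1.1..11.11.1.1.1.1.1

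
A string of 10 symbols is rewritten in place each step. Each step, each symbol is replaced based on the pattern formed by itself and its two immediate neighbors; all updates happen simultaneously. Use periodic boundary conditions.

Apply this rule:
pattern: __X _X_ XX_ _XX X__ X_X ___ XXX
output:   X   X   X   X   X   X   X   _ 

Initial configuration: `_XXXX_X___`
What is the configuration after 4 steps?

step 1: XX__XXXXXX
step 2: _XXXX_____
step 3: XX__XXXXXX  (repeats step 1; period 2)
step 4: _XXXX_____

_XXXX_____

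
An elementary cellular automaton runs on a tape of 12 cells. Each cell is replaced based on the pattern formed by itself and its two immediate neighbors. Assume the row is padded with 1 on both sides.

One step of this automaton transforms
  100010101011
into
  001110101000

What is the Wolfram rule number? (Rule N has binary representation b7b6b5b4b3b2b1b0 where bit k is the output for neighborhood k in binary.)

position 11: 111 → 0  (bit 7 = 0)
position 0: 110 → 0  (bit 6 = 0)
position 5: 101 → 0  (bit 5 = 0)
position 1: 100 → 0  (bit 4 = 0)
position 10: 011 → 0  (bit 3 = 0)
position 4: 010 → 1  (bit 2 = 1)
position 3: 001 → 1  (bit 1 = 1)
position 2: 000 → 1  (bit 0 = 1)
bits b7..b0 = 00000111 = 7

7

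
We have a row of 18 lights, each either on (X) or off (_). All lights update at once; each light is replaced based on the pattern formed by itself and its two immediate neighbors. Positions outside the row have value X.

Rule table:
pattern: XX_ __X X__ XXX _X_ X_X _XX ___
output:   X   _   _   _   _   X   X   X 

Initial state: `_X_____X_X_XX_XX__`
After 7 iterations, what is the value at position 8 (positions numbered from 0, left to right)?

iteration 1: X__XXX__X_XXXXXX__
iteration 2: X__X_X___XX____X__
iteration 3: X___X__X_XX_XX____
iteration 4: X_X_____XXXXXX_XX_
iteration 5: XX__XXX_X____XXXXX
iteration 6: _X__X_XX__XX_X____
iteration 7: X____XXX__XXX__XX_
position 8 holds _

_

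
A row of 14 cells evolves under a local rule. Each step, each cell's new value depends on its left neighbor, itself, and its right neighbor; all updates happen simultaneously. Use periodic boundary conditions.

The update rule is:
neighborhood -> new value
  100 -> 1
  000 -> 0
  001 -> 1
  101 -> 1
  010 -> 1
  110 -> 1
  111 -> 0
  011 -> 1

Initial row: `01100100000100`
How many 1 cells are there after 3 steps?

11111110001110
10000011011011
11000111111110
count of 1: 10

10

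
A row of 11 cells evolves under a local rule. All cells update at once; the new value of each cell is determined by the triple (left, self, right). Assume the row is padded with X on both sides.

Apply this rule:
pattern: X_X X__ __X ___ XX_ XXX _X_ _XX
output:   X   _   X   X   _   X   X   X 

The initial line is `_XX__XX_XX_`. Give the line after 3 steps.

__XX_XX_XXX

XX__XX_XX_X
X__XX_XX_XX
__XX_XX_XXX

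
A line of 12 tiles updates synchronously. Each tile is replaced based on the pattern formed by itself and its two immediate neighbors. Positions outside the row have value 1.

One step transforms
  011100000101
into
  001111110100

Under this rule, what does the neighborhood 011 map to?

At position 1 the neighborhood is 011; the next row has 0 there.

0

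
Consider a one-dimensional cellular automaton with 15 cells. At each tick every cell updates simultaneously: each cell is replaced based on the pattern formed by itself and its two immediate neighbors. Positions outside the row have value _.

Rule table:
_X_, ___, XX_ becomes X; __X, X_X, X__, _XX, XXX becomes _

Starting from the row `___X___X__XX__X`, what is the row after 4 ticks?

XX_X_X_X___X__X
_X_X_X_X_X_X__X
_X_X_X_X_X_X__X  (fixed point — unchanged through tick 4)

_X_X_X_X_X_X__X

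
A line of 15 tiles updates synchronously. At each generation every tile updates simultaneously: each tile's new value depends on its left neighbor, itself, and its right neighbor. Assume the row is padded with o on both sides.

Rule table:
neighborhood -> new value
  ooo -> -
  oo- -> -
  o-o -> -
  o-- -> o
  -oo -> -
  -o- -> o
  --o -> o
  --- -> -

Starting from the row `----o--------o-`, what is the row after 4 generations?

o-oo----oo-----

o--ooo------oo-
-oo---o----o---
---o-ooo--ooo-o
o-oo----oo-----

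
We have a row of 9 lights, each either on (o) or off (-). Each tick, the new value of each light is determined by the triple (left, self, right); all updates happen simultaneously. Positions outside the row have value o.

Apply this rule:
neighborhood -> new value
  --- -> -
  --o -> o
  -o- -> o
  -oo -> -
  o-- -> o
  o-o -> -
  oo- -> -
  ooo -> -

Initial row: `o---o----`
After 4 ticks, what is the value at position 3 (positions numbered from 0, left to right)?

o

-o-ooo--o
-o----oo-
-oo--o---
---oooo-o
position 3 holds o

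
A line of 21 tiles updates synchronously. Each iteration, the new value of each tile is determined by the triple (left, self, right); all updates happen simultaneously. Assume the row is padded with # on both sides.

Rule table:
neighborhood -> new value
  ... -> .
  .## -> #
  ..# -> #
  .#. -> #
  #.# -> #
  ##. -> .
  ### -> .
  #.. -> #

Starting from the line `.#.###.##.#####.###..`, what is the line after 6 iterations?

####..##.##....##..##
....###.##.#..##.###.
#..##..##.#####.##..#
.###.###.##....##.###
##..##..##.#..##.##..
..###.###.#####.##.##

..###.###.#####.##.##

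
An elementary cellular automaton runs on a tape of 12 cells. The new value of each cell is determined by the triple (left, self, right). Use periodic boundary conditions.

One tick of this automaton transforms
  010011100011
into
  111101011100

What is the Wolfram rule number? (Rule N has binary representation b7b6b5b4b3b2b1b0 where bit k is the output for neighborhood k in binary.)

position 5: 111 → 1  (bit 7 = 1)
position 6: 110 → 0  (bit 6 = 0)
position 0: 101 → 1  (bit 5 = 1)
position 2: 100 → 1  (bit 4 = 1)
position 4: 011 → 0  (bit 3 = 0)
position 1: 010 → 1  (bit 2 = 1)
position 3: 001 → 1  (bit 1 = 1)
position 8: 000 → 1  (bit 0 = 1)
bits b7..b0 = 10110111 = 183

183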